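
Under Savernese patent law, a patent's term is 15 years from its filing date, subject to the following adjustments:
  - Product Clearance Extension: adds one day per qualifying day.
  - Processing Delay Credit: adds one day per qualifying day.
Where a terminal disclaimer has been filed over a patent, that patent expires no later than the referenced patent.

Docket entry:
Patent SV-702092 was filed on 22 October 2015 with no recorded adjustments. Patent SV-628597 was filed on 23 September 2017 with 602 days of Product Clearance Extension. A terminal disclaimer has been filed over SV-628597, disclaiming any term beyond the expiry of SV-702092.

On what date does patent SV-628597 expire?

Natural term of SV-628597:
  Base: filing + 15 years → 23 September 2032.
  Product Clearance Extension: +602 days → 18 May 2034.
Expiry of referenced patent SV-702092:
  Base: filing + 15 years → 22 October 2030.
Terminal disclaimer: SV-628597 expires on the earlier of 18 May 2034 and 22 October 2030.

2030-10-22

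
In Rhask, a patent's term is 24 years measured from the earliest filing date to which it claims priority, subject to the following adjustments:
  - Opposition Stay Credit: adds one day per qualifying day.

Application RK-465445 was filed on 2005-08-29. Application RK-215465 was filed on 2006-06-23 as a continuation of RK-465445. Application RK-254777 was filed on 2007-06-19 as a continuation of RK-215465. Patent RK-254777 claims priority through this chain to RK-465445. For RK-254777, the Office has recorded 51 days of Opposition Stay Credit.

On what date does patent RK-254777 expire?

Earliest priority filing: 29 August 2005.
Base term: 29 August 2005 + 24 years → 29 August 2029.
Opposition Stay Credit: +51 days → 19 October 2029.

2029-10-19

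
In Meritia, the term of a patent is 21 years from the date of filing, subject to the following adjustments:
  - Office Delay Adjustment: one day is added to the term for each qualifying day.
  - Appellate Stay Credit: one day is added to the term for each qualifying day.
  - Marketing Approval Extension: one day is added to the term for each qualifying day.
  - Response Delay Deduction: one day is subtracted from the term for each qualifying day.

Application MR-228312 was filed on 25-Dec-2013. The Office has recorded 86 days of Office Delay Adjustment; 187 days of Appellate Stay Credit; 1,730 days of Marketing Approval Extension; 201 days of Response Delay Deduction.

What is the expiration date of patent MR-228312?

Base term: filing date + 21 years → 25 December 2034.
Office Delay Adjustment: +86 days → 21 March 2035.
Appellate Stay Credit: +187 days → 24 September 2035.
Marketing Approval Extension: +1730 days → 19 June 2040.
Response Delay Deduction: −201 days → 1 December 2039.

2039-12-01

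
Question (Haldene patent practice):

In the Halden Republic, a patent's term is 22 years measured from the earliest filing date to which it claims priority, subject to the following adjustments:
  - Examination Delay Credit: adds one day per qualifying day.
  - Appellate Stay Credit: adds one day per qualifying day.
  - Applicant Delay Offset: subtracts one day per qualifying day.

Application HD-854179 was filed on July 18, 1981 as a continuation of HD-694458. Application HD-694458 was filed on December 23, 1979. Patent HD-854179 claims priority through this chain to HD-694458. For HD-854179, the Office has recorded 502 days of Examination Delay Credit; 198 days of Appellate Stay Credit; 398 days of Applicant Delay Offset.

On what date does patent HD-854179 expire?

Earliest priority filing: 23 December 1979.
Base term: 23 December 1979 + 22 years → 23 December 2001.
Examination Delay Credit: +502 days → 9 May 2003.
Appellate Stay Credit: +198 days → 23 November 2003.
Applicant Delay Offset: −398 days → 21 October 2002.

October 21, 2002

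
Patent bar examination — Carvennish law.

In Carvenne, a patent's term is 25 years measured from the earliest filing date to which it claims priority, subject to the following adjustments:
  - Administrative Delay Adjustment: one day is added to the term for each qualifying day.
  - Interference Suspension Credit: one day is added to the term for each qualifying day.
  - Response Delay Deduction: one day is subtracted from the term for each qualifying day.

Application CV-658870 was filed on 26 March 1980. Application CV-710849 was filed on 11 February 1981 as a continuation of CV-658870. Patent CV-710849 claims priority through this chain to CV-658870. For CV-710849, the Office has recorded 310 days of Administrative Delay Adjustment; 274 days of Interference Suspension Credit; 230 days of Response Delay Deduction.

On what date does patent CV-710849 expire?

2006-03-15

Earliest priority filing: 26 March 1980.
Base term: 26 March 1980 + 25 years → 26 March 2005.
Administrative Delay Adjustment: +310 days → 30 January 2006.
Interference Suspension Credit: +274 days → 31 October 2006.
Response Delay Deduction: −230 days → 15 March 2006.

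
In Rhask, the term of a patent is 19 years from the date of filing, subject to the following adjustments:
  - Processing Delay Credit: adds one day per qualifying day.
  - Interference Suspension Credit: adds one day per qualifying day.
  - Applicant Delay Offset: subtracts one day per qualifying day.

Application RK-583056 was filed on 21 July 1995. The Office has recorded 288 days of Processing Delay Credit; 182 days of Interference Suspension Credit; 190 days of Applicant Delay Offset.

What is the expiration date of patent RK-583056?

Base term: filing date + 19 years → 21 July 2014.
Processing Delay Credit: +288 days → 5 May 2015.
Interference Suspension Credit: +182 days → 3 November 2015.
Applicant Delay Offset: −190 days → 27 April 2015.

2015-04-27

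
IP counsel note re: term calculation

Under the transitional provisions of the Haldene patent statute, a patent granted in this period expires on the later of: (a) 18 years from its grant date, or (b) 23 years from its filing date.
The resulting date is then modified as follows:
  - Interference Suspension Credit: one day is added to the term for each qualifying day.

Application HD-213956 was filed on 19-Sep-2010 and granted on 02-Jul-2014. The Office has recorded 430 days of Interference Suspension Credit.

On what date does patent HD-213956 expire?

2034-11-23

(a) grant + 18 years → 2 July 2032.
(b) filing + 23 years → 19 September 2033.
Later of the two: 19 September 2033.
Interference Suspension Credit: +430 days → 23 November 2034.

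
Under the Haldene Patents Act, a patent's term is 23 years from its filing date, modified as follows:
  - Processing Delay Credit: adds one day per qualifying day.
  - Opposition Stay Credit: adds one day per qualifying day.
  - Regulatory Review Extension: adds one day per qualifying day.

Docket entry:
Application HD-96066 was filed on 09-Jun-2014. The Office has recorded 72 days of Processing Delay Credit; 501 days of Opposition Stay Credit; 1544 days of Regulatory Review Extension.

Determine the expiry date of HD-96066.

Base term: filing date + 23 years → 9 June 2037.
Processing Delay Credit: +72 days → 20 August 2037.
Opposition Stay Credit: +501 days → 3 January 2039.
Regulatory Review Extension: +1544 days → 27 March 2043.

2043-03-27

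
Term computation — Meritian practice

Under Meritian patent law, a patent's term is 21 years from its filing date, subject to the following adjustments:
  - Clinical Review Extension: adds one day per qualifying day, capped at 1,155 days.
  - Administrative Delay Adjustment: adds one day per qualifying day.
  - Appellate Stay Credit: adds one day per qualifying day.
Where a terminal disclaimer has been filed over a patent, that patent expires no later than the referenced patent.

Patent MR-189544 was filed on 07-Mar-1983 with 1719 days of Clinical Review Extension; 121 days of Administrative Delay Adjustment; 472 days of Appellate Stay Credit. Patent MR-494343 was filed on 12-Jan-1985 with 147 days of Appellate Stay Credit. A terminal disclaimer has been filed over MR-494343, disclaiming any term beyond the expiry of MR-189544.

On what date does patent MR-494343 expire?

Natural term of MR-494343:
  Base: filing + 21 years → 12 January 2006.
  Appellate Stay Credit: +147 days → 8 June 2006.
Expiry of referenced patent MR-189544:
  Base: filing + 21 years → 7 March 2004.
  Clinical Review Extension: 1719 days claimed exceeds the 1155-day cap, so +1155 days → 6 May 2007.
  Administrative Delay Adjustment: +121 days → 4 September 2007.
  Appellate Stay Credit: +472 days → 19 December 2008.
Terminal disclaimer: MR-494343 expires on the earlier of 8 June 2006 and 19 December 2008.

June 8, 2006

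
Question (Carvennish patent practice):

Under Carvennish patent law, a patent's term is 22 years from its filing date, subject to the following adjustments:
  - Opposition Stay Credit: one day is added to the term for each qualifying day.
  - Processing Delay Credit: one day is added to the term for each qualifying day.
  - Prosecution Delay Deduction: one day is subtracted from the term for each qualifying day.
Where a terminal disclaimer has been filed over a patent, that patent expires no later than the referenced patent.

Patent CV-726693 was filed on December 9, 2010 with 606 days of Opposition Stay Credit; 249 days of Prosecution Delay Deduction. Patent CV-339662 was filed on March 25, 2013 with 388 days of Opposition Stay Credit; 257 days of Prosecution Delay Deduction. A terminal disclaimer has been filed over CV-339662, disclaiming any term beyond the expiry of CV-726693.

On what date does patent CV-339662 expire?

2033-12-01

Natural term of CV-339662:
  Base: filing + 22 years → 25 March 2035.
  Opposition Stay Credit: +388 days → 16 April 2036.
  Prosecution Delay Deduction: −257 days → 3 August 2035.
Expiry of referenced patent CV-726693:
  Base: filing + 22 years → 9 December 2032.
  Opposition Stay Credit: +606 days → 7 August 2034.
  Prosecution Delay Deduction: −249 days → 1 December 2033.
Terminal disclaimer: CV-339662 expires on the earlier of 3 August 2035 and 1 December 2033.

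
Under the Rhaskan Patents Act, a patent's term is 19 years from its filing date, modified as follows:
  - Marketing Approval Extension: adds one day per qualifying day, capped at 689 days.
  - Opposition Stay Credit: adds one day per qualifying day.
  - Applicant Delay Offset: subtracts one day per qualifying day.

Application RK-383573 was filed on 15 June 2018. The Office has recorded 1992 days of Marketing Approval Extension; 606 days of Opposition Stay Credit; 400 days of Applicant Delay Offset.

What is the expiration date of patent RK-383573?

2039-11-27

Base term: filing date + 19 years → 15 June 2037.
Marketing Approval Extension: 1992 days claimed exceeds the 689-day cap, so +689 days → 5 May 2039.
Opposition Stay Credit: +606 days → 31 December 2040.
Applicant Delay Offset: −400 days → 27 November 2039.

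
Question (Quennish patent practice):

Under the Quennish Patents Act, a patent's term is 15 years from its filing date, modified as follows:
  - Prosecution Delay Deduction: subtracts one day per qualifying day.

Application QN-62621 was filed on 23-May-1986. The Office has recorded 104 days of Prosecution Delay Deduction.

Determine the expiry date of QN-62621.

Base term: filing date + 15 years → 23 May 2001.
Prosecution Delay Deduction: −104 days → 8 February 2001.

February 8, 2001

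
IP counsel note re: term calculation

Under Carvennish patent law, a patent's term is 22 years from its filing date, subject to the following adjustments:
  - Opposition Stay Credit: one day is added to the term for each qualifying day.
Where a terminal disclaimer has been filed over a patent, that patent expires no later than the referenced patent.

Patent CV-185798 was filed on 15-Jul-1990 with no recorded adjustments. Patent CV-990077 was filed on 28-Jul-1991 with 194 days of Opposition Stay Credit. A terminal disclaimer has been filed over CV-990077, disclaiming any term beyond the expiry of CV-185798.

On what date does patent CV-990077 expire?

Natural term of CV-990077:
  Base: filing + 22 years → 28 July 2013.
  Opposition Stay Credit: +194 days → 7 February 2014.
Expiry of referenced patent CV-185798:
  Base: filing + 22 years → 15 July 2012.
Terminal disclaimer: CV-990077 expires on the earlier of 7 February 2014 and 15 July 2012.

July 15, 2012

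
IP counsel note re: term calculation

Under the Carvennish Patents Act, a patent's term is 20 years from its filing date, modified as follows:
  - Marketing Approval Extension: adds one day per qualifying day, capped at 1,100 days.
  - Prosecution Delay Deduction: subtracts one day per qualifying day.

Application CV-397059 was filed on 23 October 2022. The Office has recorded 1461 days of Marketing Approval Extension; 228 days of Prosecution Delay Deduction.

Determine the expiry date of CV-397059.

Base term: filing date + 20 years → 23 October 2042.
Marketing Approval Extension: 1461 days claimed exceeds the 1100-day cap, so +1100 days → 27 October 2045.
Prosecution Delay Deduction: −228 days → 13 March 2045.

2045-03-13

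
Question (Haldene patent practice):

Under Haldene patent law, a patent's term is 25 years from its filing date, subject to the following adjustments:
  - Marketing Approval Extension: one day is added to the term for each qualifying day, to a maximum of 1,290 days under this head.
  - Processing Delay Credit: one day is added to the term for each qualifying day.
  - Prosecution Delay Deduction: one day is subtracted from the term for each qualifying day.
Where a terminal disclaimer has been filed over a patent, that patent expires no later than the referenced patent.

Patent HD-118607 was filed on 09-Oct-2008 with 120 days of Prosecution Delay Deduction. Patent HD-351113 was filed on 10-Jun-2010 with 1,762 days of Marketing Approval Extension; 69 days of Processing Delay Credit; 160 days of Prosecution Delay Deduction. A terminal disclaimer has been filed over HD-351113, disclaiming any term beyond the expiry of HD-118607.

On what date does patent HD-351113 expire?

Natural term of HD-351113:
  Base: filing + 25 years → 10 June 2035.
  Marketing Approval Extension: 1762 days claimed exceeds the 1290-day cap, so +1290 days → 21 December 2038.
  Processing Delay Credit: +69 days → 28 February 2039.
  Prosecution Delay Deduction: −160 days → 21 September 2038.
Expiry of referenced patent HD-118607:
  Base: filing + 25 years → 9 October 2033.
  Prosecution Delay Deduction: −120 days → 11 June 2033.
Terminal disclaimer: HD-351113 expires on the earlier of 21 September 2038 and 11 June 2033.

2033-06-11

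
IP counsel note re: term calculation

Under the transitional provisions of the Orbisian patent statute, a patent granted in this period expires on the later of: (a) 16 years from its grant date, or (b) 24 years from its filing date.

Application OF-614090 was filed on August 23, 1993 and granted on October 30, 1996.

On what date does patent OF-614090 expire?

(a) grant + 16 years → 30 October 2012.
(b) filing + 24 years → 23 August 2017.
Later of the two: 23 August 2017.

August 23, 2017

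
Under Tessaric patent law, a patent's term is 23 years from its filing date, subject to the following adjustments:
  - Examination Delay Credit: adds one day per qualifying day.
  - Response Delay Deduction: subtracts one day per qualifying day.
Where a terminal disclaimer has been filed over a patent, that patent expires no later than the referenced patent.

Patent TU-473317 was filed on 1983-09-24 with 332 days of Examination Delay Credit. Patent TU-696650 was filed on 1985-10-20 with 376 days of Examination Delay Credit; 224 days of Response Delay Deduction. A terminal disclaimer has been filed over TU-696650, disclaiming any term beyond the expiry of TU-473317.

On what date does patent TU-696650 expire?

Natural term of TU-696650:
  Base: filing + 23 years → 20 October 2008.
  Examination Delay Credit: +376 days → 31 October 2009.
  Response Delay Deduction: −224 days → 21 March 2009.
Expiry of referenced patent TU-473317:
  Base: filing + 23 years → 24 September 2006.
  Examination Delay Credit: +332 days → 22 August 2007.
Terminal disclaimer: TU-696650 expires on the earlier of 21 March 2009 and 22 August 2007.

August 22, 2007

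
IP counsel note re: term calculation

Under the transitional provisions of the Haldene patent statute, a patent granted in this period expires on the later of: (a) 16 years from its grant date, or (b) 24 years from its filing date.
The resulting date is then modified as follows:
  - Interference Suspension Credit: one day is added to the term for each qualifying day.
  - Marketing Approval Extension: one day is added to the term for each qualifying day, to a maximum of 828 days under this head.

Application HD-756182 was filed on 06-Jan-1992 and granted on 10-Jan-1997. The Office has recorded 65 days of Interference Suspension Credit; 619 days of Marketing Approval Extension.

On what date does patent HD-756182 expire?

(a) grant + 16 years → 10 January 2013.
(b) filing + 24 years → 6 January 2016.
Later of the two: 6 January 2016.
Interference Suspension Credit: +65 days → 11 March 2016.
Marketing Approval Extension: 619 days (within the 828-day cap) → +619 days → 20 November 2017.

November 20, 2017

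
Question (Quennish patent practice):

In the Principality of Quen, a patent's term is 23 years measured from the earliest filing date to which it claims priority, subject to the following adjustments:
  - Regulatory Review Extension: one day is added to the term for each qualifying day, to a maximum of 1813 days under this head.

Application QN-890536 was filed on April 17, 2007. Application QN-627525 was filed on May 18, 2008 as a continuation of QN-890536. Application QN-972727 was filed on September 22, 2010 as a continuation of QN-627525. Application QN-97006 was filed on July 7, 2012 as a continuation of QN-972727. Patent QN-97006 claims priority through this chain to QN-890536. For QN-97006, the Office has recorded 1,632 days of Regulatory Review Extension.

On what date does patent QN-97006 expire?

2034-10-05

Earliest priority filing: 17 April 2007.
Base term: 17 April 2007 + 23 years → 17 April 2030.
Regulatory Review Extension: 1632 days (within the 1813-day cap) → +1632 days → 5 October 2034.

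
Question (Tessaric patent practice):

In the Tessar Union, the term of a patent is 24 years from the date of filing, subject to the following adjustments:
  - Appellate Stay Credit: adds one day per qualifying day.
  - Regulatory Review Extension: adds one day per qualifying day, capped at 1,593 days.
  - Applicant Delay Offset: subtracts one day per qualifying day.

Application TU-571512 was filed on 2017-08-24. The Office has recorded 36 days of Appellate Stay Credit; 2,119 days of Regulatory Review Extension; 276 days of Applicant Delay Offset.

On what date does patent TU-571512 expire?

Base term: filing date + 24 years → 24 August 2041.
Appellate Stay Credit: +36 days → 29 September 2041.
Regulatory Review Extension: 2119 days claimed exceeds the 1593-day cap, so +1593 days → 8 February 2046.
Applicant Delay Offset: −276 days → 8 May 2045.

May 8, 2045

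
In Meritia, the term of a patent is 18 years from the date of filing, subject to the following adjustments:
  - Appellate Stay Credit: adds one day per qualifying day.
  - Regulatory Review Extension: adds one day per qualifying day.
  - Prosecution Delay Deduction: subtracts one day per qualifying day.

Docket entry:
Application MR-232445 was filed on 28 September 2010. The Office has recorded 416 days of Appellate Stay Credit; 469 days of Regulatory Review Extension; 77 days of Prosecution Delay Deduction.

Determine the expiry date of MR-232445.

December 15, 2030

Base term: filing date + 18 years → 28 September 2028.
Appellate Stay Credit: +416 days → 18 November 2029.
Regulatory Review Extension: +469 days → 2 March 2031.
Prosecution Delay Deduction: −77 days → 15 December 2030.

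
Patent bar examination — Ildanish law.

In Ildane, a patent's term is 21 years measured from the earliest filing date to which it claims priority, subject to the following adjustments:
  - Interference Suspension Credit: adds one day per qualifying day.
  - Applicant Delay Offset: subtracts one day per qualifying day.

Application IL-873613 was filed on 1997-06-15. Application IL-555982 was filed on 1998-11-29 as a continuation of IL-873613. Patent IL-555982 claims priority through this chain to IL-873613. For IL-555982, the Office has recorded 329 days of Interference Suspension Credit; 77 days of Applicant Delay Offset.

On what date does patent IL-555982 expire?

Earliest priority filing: 15 June 1997.
Base term: 15 June 1997 + 21 years → 15 June 2018.
Interference Suspension Credit: +329 days → 10 May 2019.
Applicant Delay Offset: −77 days → 22 February 2019.

February 22, 2019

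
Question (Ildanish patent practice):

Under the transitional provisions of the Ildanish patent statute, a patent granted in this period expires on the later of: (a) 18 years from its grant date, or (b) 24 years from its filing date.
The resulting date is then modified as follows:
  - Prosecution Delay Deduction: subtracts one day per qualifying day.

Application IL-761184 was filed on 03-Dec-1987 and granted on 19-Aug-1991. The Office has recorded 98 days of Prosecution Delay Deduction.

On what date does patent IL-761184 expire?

(a) grant + 18 years → 19 August 2009.
(b) filing + 24 years → 3 December 2011.
Later of the two: 3 December 2011.
Prosecution Delay Deduction: −98 days → 27 August 2011.

August 27, 2011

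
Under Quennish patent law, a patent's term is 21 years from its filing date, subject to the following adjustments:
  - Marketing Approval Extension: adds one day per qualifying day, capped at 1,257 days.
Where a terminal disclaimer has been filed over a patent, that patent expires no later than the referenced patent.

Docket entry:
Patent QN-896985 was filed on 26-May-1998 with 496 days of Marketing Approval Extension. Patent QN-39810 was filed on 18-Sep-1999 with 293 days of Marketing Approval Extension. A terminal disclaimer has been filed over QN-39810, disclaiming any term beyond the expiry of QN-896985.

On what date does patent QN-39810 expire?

2020-10-03

Natural term of QN-39810:
  Base: filing + 21 years → 18 September 2020.
  Marketing Approval Extension: 293 days (within the 1257-day cap) → +293 days → 8 July 2021.
Expiry of referenced patent QN-896985:
  Base: filing + 21 years → 26 May 2019.
  Marketing Approval Extension: 496 days (within the 1257-day cap) → +496 days → 3 October 2020.
Terminal disclaimer: QN-39810 expires on the earlier of 8 July 2021 and 3 October 2020.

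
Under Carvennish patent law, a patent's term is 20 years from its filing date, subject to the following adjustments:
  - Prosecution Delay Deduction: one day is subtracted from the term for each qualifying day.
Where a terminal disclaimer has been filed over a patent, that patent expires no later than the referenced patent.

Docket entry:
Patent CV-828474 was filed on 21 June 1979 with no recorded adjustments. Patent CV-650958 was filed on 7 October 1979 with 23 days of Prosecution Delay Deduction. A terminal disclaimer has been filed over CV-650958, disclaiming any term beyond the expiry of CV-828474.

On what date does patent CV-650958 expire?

Natural term of CV-650958:
  Base: filing + 20 years → 7 October 1999.
  Prosecution Delay Deduction: −23 days → 14 September 1999.
Expiry of referenced patent CV-828474:
  Base: filing + 20 years → 21 June 1999.
Terminal disclaimer: CV-650958 expires on the earlier of 14 September 1999 and 21 June 1999.

1999-06-21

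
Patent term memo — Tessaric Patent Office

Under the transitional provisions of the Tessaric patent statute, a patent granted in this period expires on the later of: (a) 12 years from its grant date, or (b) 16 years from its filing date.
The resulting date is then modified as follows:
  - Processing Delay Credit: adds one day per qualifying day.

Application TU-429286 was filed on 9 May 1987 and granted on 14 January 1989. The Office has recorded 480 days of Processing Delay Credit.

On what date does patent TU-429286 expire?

2004-08-31

(a) grant + 12 years → 14 January 2001.
(b) filing + 16 years → 9 May 2003.
Later of the two: 9 May 2003.
Processing Delay Credit: +480 days → 31 August 2004.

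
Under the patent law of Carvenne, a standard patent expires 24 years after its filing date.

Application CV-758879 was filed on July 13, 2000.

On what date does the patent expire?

Filing date + 24 years → 13 July 2024.

July 13, 2024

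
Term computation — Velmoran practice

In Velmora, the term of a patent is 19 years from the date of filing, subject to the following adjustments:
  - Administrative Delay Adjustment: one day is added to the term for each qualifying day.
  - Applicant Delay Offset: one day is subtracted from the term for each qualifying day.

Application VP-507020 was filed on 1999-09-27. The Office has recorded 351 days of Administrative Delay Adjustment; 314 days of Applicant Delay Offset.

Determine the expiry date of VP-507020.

2018-11-03

Base term: filing date + 19 years → 27 September 2018.
Administrative Delay Adjustment: +351 days → 13 September 2019.
Applicant Delay Offset: −314 days → 3 November 2018.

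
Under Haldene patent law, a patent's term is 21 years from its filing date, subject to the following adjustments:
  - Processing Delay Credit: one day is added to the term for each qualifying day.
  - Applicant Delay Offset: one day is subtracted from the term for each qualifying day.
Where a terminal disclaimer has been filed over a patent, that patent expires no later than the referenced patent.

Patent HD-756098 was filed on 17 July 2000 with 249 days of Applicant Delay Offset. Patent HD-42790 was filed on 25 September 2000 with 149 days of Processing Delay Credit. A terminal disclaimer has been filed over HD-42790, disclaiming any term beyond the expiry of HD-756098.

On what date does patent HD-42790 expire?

2020-11-10

Natural term of HD-42790:
  Base: filing + 21 years → 25 September 2021.
  Processing Delay Credit: +149 days → 21 February 2022.
Expiry of referenced patent HD-756098:
  Base: filing + 21 years → 17 July 2021.
  Applicant Delay Offset: −249 days → 10 November 2020.
Terminal disclaimer: HD-42790 expires on the earlier of 21 February 2022 and 10 November 2020.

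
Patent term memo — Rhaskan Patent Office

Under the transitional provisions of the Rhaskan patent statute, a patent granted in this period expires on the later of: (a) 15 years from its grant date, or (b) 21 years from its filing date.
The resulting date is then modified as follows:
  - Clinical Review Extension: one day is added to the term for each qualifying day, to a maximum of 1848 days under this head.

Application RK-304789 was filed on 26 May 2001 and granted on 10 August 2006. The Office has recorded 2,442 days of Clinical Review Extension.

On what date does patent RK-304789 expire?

(a) grant + 15 years → 10 August 2021.
(b) filing + 21 years → 26 May 2022.
Later of the two: 26 May 2022.
Clinical Review Extension: 2442 days claimed exceeds the 1848-day cap, so +1848 days → 17 June 2027.

2027-06-17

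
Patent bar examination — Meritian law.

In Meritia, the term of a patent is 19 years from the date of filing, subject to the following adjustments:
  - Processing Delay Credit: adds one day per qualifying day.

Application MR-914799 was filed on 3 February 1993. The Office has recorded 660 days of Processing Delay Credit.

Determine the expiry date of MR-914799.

2013-11-24

Base term: filing date + 19 years → 3 February 2012.
Processing Delay Credit: +660 days → 24 November 2013.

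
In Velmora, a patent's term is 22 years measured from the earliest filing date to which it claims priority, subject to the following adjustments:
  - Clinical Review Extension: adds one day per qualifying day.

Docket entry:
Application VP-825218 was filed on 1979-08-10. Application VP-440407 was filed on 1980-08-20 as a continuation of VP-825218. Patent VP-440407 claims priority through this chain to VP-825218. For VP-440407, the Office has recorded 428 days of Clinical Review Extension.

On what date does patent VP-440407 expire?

2002-10-12

Earliest priority filing: 10 August 1979.
Base term: 10 August 1979 + 22 years → 10 August 2001.
Clinical Review Extension: +428 days → 12 October 2002.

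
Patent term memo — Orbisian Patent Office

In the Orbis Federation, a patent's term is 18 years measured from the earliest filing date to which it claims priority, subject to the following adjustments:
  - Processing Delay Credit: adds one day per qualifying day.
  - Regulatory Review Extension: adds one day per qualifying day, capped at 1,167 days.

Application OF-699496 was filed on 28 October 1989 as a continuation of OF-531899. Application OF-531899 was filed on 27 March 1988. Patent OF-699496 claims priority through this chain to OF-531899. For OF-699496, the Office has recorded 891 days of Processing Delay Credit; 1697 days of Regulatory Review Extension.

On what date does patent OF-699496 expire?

2011-11-14

Earliest priority filing: 27 March 1988.
Base term: 27 March 1988 + 18 years → 27 March 2006.
Processing Delay Credit: +891 days → 3 September 2008.
Regulatory Review Extension: 1697 days claimed exceeds the 1167-day cap, so +1167 days → 14 November 2011.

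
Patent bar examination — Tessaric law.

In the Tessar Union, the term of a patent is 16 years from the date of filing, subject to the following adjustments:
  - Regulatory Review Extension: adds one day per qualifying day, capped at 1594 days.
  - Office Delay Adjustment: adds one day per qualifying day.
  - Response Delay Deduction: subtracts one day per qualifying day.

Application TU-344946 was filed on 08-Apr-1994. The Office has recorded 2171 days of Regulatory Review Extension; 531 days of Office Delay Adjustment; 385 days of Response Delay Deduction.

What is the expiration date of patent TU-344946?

January 12, 2015

Base term: filing date + 16 years → 8 April 2010.
Regulatory Review Extension: 2171 days claimed exceeds the 1594-day cap, so +1594 days → 19 August 2014.
Office Delay Adjustment: +531 days → 1 February 2016.
Response Delay Deduction: −385 days → 12 January 2015.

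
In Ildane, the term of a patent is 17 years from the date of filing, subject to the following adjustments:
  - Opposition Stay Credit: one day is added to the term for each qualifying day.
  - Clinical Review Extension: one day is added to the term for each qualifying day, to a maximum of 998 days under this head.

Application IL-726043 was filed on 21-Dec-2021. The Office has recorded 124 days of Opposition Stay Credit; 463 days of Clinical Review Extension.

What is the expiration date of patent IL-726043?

Base term: filing date + 17 years → 21 December 2038.
Opposition Stay Credit: +124 days → 24 April 2039.
Clinical Review Extension: 463 days (within the 998-day cap) → +463 days → 30 July 2040.

July 30, 2040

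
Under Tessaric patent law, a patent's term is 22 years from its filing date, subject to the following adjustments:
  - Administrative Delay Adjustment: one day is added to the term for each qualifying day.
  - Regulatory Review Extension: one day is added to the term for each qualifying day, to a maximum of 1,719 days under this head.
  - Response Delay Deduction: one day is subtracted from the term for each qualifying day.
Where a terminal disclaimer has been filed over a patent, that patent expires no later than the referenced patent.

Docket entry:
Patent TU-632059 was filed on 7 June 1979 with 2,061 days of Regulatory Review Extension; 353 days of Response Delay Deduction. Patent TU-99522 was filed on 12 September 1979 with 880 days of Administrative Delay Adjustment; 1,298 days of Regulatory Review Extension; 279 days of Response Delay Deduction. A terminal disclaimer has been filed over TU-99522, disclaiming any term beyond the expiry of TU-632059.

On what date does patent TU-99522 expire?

March 4, 2005

Natural term of TU-99522:
  Base: filing + 22 years → 12 September 2001.
  Administrative Delay Adjustment: +880 days → 9 February 2004.
  Regulatory Review Extension: 1298 days (within the 1719-day cap) → +1298 days → 30 August 2007.
  Response Delay Deduction: −279 days → 24 November 2006.
Expiry of referenced patent TU-632059:
  Base: filing + 22 years → 7 June 2001.
  Regulatory Review Extension: 2061 days claimed exceeds the 1719-day cap, so +1719 days → 20 February 2006.
  Response Delay Deduction: −353 days → 4 March 2005.
Terminal disclaimer: TU-99522 expires on the earlier of 24 November 2006 and 4 March 2005.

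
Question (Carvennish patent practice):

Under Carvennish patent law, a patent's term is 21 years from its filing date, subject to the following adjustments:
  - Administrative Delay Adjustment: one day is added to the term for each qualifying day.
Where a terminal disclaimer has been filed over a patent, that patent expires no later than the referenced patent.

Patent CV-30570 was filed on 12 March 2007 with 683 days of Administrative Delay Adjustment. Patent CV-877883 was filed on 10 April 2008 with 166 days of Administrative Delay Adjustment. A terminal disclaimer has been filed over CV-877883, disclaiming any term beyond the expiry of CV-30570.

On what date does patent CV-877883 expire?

2029-09-23

Natural term of CV-877883:
  Base: filing + 21 years → 10 April 2029.
  Administrative Delay Adjustment: +166 days → 23 September 2029.
Expiry of referenced patent CV-30570:
  Base: filing + 21 years → 12 March 2028.
  Administrative Delay Adjustment: +683 days → 24 January 2030.
Terminal disclaimer: CV-877883 expires on the earlier of 23 September 2029 and 24 January 2030.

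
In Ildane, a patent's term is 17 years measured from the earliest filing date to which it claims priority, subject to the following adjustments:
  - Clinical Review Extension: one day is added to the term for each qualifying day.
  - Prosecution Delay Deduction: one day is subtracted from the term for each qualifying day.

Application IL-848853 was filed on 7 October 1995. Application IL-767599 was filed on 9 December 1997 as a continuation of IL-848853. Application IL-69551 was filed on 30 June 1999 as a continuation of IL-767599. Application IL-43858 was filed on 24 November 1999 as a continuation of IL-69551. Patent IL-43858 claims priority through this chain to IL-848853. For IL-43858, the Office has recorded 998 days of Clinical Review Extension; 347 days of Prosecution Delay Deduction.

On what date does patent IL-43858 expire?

July 20, 2014

Earliest priority filing: 7 October 1995.
Base term: 7 October 1995 + 17 years → 7 October 2012.
Clinical Review Extension: +998 days → 2 July 2015.
Prosecution Delay Deduction: −347 days → 20 July 2014.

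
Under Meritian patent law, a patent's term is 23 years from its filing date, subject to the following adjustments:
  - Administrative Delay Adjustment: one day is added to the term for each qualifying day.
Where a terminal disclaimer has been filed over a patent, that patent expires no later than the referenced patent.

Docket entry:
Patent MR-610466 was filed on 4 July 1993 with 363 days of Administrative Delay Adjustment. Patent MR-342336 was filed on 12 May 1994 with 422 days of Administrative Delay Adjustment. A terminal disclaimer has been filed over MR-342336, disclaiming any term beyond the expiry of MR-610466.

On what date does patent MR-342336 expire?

Natural term of MR-342336:
  Base: filing + 23 years → 12 May 2017.
  Administrative Delay Adjustment: +422 days → 8 July 2018.
Expiry of referenced patent MR-610466:
  Base: filing + 23 years → 4 July 2016.
  Administrative Delay Adjustment: +363 days → 2 July 2017.
Terminal disclaimer: MR-342336 expires on the earlier of 8 July 2018 and 2 July 2017.

July 2, 2017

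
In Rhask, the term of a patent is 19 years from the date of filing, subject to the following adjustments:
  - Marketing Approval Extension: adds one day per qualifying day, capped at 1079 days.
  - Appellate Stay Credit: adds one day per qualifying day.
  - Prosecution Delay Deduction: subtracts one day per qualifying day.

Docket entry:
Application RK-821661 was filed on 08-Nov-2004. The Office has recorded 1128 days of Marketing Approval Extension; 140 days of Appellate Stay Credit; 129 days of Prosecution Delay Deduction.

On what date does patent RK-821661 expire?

2026-11-02

Base term: filing date + 19 years → 8 November 2023.
Marketing Approval Extension: 1128 days claimed exceeds the 1079-day cap, so +1079 days → 22 October 2026.
Appellate Stay Credit: +140 days → 11 March 2027.
Prosecution Delay Deduction: −129 days → 2 November 2026.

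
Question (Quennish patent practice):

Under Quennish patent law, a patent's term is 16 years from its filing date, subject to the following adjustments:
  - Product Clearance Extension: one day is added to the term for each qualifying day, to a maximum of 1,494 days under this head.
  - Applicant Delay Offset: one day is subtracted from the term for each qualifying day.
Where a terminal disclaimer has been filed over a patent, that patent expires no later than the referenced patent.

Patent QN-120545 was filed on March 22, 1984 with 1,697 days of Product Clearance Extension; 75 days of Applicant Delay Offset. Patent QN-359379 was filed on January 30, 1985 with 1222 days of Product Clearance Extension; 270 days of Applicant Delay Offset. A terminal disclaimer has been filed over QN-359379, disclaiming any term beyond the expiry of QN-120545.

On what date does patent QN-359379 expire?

Natural term of QN-359379:
  Base: filing + 16 years → 30 January 2001.
  Product Clearance Extension: 1222 days (within the 1494-day cap) → +1222 days → 5 June 2004.
  Applicant Delay Offset: −270 days → 9 September 2003.
Expiry of referenced patent QN-120545:
  Base: filing + 16 years → 22 March 2000.
  Product Clearance Extension: 1697 days claimed exceeds the 1494-day cap, so +1494 days → 24 April 2004.
  Applicant Delay Offset: −75 days → 9 February 2004.
Terminal disclaimer: QN-359379 expires on the earlier of 9 September 2003 and 9 February 2004.

September 9, 2003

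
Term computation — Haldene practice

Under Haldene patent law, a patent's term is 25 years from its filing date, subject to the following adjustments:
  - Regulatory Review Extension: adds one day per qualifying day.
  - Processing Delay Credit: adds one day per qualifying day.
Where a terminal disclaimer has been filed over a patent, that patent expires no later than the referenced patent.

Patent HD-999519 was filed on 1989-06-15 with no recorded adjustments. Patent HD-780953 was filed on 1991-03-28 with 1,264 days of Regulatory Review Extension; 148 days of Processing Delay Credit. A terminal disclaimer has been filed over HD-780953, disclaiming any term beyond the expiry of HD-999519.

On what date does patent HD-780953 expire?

Natural term of HD-780953:
  Base: filing + 25 years → 28 March 2016.
  Regulatory Review Extension: +1264 days → 13 September 2019.
  Processing Delay Credit: +148 days → 8 February 2020.
Expiry of referenced patent HD-999519:
  Base: filing + 25 years → 15 June 2014.
Terminal disclaimer: HD-780953 expires on the earlier of 8 February 2020 and 15 June 2014.

June 15, 2014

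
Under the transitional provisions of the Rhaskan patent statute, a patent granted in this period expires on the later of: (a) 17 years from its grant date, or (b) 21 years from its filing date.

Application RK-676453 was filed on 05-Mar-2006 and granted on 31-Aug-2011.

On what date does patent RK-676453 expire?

August 31, 2028

(a) grant + 17 years → 31 August 2028.
(b) filing + 21 years → 5 March 2027.
Later of the two: 31 August 2028.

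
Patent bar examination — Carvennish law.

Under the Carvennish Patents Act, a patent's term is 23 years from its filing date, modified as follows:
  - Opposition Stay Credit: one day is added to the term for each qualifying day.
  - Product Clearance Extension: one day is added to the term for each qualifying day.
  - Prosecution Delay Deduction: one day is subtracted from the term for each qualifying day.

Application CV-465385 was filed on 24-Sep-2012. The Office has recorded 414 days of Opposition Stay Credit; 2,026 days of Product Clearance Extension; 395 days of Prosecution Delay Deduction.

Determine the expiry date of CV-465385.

Base term: filing date + 23 years → 24 September 2035.
Opposition Stay Credit: +414 days → 11 November 2036.
Product Clearance Extension: +2026 days → 30 May 2042.
Prosecution Delay Deduction: −395 days → 30 April 2041.

2041-04-30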